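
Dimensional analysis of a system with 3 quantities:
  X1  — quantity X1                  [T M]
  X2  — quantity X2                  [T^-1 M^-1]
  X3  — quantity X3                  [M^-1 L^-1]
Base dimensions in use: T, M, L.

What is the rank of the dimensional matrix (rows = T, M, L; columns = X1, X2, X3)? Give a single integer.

2

Write exponents as rows T,M,L / cols X1,X2,X3:
  T: [ 1 -1  0]
  M: [ 1 -1 -1]
  L: [ 0  0 -1]
RREF → pivots at {X1,X3} ⇒ r = 2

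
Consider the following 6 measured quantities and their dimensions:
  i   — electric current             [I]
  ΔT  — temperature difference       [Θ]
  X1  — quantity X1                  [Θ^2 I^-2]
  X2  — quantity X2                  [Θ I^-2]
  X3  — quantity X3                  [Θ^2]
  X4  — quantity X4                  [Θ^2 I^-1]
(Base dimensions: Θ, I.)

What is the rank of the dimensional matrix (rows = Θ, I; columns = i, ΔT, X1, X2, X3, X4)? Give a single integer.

2

Write exponents as rows Θ,I / cols i,ΔT,X1,X2,X3,X4:
  Θ: [ 0  1  2  1  2  2]
  I: [ 1  0 -2 -2  0 -1]
Echelon form has 2 nonzero rows (pivots: i,ΔT)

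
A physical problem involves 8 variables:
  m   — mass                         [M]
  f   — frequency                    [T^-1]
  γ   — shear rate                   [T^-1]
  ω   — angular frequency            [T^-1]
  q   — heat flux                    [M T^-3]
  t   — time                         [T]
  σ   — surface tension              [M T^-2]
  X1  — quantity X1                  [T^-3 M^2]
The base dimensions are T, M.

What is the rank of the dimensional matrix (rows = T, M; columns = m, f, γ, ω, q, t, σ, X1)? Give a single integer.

Write exponents as rows T,M / cols m,f,γ,ω,q,t,σ,X1:
  T: [ 0 -1 -1 -1 -3  1 -2 -3]
  M: [ 1  0  0  0  1  0  1  2]
RREF → pivots at {m,f} ⇒ r = 2

2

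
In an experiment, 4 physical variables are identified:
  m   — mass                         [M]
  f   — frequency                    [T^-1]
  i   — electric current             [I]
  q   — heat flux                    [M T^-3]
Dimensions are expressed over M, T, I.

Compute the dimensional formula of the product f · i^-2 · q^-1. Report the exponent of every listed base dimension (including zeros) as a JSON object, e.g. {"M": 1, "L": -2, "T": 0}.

Dimensional matrix (M×T×I by m×f×i×q):
  M: [ 1  0  0  1]
  T: [ 0 -1  0 -3]
  I: [ 0  0  1  0]
  [M]: (1)·0+(-2)·0+(-1)·1 = -1
  [T]: (1)·-1+(-2)·0+(-1)·-3 = 2
  [I]: (1)·0+(-2)·1+(-1)·0 = -2
⇒ M^-1 T^2 I^-2

{"M": -1, "T": 2, "I": -2}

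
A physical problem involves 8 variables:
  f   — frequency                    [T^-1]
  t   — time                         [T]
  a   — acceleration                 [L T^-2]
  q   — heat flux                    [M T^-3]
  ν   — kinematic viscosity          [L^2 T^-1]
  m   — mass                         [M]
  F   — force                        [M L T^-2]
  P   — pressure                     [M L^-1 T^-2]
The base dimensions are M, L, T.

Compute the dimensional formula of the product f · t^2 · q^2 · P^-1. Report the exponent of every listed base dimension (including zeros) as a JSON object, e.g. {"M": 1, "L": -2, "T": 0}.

Exponent matrix [M,L,T] × [f,t,a,q,ν,m,F,P]:
  M: [ 0  0  0  1  0  1  1  1]
  L: [ 0  0  1  0  2  0  1 -1]
  T: [-1  1 -2 -3 -1  0 -2 -2]
  [M]: (1)·0+(2)·0+(2)·1+(-1)·1 = 1
  [L]: (1)·0+(2)·0+(2)·0+(-1)·-1 = 1
  [T]: (1)·-1+(2)·1+(2)·-3+(-1)·-2 = -3
⇒ M L T^-3

{"M": 1, "L": 1, "T": -3}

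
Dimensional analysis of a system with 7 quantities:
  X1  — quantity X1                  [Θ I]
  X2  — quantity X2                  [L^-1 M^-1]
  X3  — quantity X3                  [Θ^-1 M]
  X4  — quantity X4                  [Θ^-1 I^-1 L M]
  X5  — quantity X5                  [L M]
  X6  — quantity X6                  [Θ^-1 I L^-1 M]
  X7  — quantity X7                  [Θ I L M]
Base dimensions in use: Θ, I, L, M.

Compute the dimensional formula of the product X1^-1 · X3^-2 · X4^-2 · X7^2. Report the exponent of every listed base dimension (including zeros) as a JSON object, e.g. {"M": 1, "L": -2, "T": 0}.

Exponent matrix [Θ,I,L,M] × [X1,X2,X3,X4,X5,X6,X7]:
  Θ: [ 1  0 -1 -1  0 -1  1]
  I: [ 1  0  0 -1  0  1  1]
  L: [ 0 -1  0  1  1 -1  1]
  M: [ 0 -1  1  1  1  1  1]
  [Θ]: (-1)·1+(-2)·-1+(-2)·-1+(2)·1 = 5
  [I]: (-1)·1+(-2)·0+(-2)·-1+(2)·1 = 3
  [L]: (-1)·0+(-2)·0+(-2)·1+(2)·1 = 0
  [M]: (-1)·0+(-2)·1+(-2)·1+(2)·1 = -2
⇒ Θ^5 I^3 M^-2

{"Θ": 5, "I": 3, "L": 0, "M": -2}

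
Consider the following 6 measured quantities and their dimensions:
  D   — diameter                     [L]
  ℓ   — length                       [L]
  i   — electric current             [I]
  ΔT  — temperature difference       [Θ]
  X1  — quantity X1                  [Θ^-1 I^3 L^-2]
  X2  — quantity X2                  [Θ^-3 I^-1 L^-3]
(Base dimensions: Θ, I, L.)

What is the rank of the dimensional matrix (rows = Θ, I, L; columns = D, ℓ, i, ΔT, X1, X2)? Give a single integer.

3

Dimensional matrix (Θ×I×L by D×ℓ×i×ΔT×X1×X2):
  Θ: [ 0  0  0  1 -1 -3]
  I: [ 0  0  1  0  3 -1]
  L: [ 1  1  0  0 -2 -3]
Echelon form has 3 nonzero rows (pivots: D,i,ΔT)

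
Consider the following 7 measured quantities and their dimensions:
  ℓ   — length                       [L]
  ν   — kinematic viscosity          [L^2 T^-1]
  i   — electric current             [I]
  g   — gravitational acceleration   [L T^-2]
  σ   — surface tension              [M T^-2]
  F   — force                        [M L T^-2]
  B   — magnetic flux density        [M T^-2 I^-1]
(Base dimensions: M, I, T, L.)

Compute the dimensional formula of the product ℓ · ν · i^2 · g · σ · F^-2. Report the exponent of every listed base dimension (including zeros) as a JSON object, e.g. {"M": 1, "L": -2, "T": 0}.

{"M": -1, "I": 2, "T": -1, "L": 2}

Dimensional matrix (M×I×T×L by ℓ×ν×i×g×σ×F×B):
  M: [ 0  0  0  0  1  1  1]
  I: [ 0  0  1  0  0  0 -1]
  T: [ 0 -1  0 -2 -2 -2 -2]
  L: [ 1  2  0  1  0  1  0]
  [M]: (1)·0+(1)·0+(2)·0+(1)·0+(1)·1+(-2)·1 = -1
  [I]: (1)·0+(1)·0+(2)·1+(1)·0+(1)·0+(-2)·0 = 2
  [T]: (1)·0+(1)·-1+(2)·0+(1)·-2+(1)·-2+(-2)·-2 = -1
  [L]: (1)·1+(1)·2+(2)·0+(1)·1+(1)·0+(-2)·1 = 2
⇒ M^-1 I^2 T^-1 L^2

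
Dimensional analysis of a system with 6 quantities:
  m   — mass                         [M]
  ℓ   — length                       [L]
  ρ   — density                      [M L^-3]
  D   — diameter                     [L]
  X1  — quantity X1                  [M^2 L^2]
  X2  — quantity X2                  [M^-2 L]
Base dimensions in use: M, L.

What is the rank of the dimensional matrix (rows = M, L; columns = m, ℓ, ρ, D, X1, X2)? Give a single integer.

2

Write exponents as rows M,L / cols m,ℓ,ρ,D,X1,X2:
  M: [ 1  0  1  0  2 -2]
  L: [ 0  1 -3  1  2  1]
Echelon form has 2 nonzero rows (pivots: m,ℓ)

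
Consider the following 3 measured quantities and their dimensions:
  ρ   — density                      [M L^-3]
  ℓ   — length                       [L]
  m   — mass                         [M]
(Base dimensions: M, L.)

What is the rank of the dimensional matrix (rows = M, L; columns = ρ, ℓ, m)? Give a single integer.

2

Dimensional matrix (M×L by ρ×ℓ×m):
  M: [ 1  0  1]
  L: [-3  1  0]
Echelon form has 2 nonzero rows (pivots: ρ,ℓ)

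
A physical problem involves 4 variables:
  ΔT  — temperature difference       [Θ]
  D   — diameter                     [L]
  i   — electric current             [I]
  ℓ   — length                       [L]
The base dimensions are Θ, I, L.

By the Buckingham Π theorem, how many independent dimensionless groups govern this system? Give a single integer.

Write exponents as rows Θ,I,L / cols ΔT,D,i,ℓ:
  Θ: [ 1  0  0  0]
  I: [ 0  0  1  0]
  L: [ 0  1  0  1]
RREF → pivots at {ΔT,D,i} ⇒ r = 3
n=4, r=3 ⇒ 1 dimensionless group

1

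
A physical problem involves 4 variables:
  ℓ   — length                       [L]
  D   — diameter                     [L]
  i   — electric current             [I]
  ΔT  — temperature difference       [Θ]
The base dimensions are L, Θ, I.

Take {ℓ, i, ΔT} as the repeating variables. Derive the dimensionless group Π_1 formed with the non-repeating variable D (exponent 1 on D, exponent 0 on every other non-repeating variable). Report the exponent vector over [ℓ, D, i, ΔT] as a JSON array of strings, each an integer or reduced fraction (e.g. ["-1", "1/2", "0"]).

Dimensional matrix (L×Θ×I by ℓ×D×i×ΔT):
  L: [ 1  1  0  0]
  Θ: [ 0  0  0  1]
  I: [ 0  0  1  0]
RREF → pivots at {ℓ,i,ΔT} ⇒ r = 3
Repeat: ℓ,i,ΔT; free: D
RREF:
  r0: [   1    1    0    0]
  r1: [   0    0    1    0]
  r2: [   0    0    0    1]
Fix exponent of D at 1; solve each RREF row for its pivot's exponent:
  r0: exp(ℓ) + (1)·1 = 0 ⇒ exp(ℓ) = -1
  r1: exp(i) + (0)·1 = 0 ⇒ exp(i) = 0
  r2: exp(ΔT) + (0)·1 = 0 ⇒ exp(ΔT) = 0
Π_1 = ℓ^-1 · D

["-1", "1", "0", "0"]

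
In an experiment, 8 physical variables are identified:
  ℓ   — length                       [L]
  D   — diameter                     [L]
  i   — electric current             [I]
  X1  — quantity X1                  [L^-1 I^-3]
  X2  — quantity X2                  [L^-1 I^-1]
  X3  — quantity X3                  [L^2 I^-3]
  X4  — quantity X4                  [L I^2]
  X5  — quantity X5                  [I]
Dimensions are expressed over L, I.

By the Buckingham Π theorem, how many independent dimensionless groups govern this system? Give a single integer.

Write exponents as rows L,I / cols ℓ,D,i,X1,X2,X3,X4,X5:
  L: [ 1  1  0 -1 -1  2  1  0]
  I: [ 0  0  1 -3 -1 -3  2  1]
Row reduction gives pivot columns ℓ,i; rank = 2
n=8, r=2 ⇒ 6 dimensionless groups

6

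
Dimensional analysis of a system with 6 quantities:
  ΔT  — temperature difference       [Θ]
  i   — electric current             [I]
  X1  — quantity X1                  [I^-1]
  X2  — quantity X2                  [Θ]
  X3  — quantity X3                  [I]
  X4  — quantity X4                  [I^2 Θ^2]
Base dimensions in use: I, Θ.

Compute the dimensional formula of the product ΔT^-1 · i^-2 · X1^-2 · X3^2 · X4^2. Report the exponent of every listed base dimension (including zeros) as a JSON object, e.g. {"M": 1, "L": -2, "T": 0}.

Exponent matrix [I,Θ] × [ΔT,i,X1,X2,X3,X4]:
  I: [ 0  1 -1  0  1  2]
  Θ: [ 1  0  0  1  0  2]
  [I]: (-1)·0+(-2)·1+(-2)·-1+(2)·1+(2)·2 = 6
  [Θ]: (-1)·1+(-2)·0+(-2)·0+(2)·0+(2)·2 = 3
⇒ I^6 Θ^3

{"I": 6, "Θ": 3}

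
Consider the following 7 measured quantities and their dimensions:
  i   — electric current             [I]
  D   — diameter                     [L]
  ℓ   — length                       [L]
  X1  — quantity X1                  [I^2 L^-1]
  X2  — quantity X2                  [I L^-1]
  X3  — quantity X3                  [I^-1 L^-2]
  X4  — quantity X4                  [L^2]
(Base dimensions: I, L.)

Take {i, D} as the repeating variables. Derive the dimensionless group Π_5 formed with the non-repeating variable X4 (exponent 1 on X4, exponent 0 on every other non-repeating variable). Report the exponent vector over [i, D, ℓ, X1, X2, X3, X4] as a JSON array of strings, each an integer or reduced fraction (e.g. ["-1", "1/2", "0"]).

Exponent matrix [I,L] × [i,D,ℓ,X1,X2,X3,X4]:
  I: [ 1  0  0  2  1 -1  0]
  L: [ 0  1  1 -1 -1 -2  2]
RREF → pivots at {i,D} ⇒ r = 2
Repeat: i,D; free: ℓ,X1,X2,X3,X4
RREF:
  r0: [   1    0    0    2    1   -1    0]
  r1: [   0    1    1   -1   -1   -2    2]
Fix exponent of X4 at 1, ℓ at 0, X1 at 0, X2 at 0, X3 at 0; solve each RREF row for its pivot's exponent:
  r0: exp(i) + (0)·1 = 0 ⇒ exp(i) = 0
  r1: exp(D) + (2)·1 = 0 ⇒ exp(D) = -2
Π_5 = D^-2 · X4

["0", "-2", "0", "0", "0", "0", "1"]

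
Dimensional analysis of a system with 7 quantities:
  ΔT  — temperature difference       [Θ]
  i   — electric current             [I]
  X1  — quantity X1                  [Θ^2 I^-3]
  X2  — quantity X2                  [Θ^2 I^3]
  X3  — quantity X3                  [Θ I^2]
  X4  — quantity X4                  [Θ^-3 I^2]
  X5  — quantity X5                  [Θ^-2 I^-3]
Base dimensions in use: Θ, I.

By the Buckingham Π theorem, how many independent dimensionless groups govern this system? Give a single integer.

5

Exponent matrix [Θ,I] × [ΔT,i,X1,X2,X3,X4,X5]:
  Θ: [ 1  0  2  2  1 -3 -2]
  I: [ 0  1 -3  3  2  2 -3]
Echelon form has 2 nonzero rows (pivots: ΔT,i)
Π count = n − r = 7 − 2 = 5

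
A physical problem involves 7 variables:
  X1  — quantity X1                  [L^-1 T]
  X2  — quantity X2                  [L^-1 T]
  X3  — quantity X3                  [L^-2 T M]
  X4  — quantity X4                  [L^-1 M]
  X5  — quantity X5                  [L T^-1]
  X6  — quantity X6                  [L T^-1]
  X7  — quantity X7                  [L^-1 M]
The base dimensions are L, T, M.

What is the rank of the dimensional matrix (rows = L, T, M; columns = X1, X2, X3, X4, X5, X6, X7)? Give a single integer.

2

Dimensional matrix (L×T×M by X1×X2×X3×X4×X5×X6×X7):
  L: [-1 -1 -2 -1  1  1 -1]
  T: [ 1  1  1  0 -1 -1  0]
  M: [ 0  0  1  1  0  0  1]
Row reduction gives pivot columns X1,X3; rank = 2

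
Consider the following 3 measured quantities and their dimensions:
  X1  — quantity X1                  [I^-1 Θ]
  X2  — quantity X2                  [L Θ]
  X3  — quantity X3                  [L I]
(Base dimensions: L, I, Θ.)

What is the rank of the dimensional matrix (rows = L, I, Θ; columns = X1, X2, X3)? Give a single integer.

2

Write exponents as rows L,I,Θ / cols X1,X2,X3:
  L: [ 0  1  1]
  I: [-1  0  1]
  Θ: [ 1  1  0]
RREF → pivots at {X1,X2} ⇒ r = 2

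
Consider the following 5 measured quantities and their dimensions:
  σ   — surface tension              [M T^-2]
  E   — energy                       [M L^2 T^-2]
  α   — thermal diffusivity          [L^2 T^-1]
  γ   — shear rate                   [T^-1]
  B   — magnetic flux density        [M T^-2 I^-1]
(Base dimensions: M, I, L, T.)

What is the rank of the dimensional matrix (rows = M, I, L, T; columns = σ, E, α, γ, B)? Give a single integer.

4

Write exponents as rows M,I,L,T / cols σ,E,α,γ,B:
  M: [ 1  1  0  0  1]
  I: [ 0  0  0  0 -1]
  L: [ 0  2  2  0  0]
  T: [-2 -2 -1 -1 -2]
Row reduction gives pivot columns σ,E,α,B; rank = 4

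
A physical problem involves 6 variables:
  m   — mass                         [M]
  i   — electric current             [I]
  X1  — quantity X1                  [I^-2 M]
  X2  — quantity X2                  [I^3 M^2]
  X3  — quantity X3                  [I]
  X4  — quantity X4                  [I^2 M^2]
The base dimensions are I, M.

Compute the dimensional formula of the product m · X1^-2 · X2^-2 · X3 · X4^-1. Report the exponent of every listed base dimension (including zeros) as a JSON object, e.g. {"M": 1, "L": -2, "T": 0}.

{"I": -3, "M": -7}

Dimensional matrix (I×M by m×i×X1×X2×X3×X4):
  I: [ 0  1 -2  3  1  2]
  M: [ 1  0  1  2  0  2]
  [I]: (1)·0+(-2)·-2+(-2)·3+(1)·1+(-1)·2 = -3
  [M]: (1)·1+(-2)·1+(-2)·2+(1)·0+(-1)·2 = -7
⇒ I^-3 M^-7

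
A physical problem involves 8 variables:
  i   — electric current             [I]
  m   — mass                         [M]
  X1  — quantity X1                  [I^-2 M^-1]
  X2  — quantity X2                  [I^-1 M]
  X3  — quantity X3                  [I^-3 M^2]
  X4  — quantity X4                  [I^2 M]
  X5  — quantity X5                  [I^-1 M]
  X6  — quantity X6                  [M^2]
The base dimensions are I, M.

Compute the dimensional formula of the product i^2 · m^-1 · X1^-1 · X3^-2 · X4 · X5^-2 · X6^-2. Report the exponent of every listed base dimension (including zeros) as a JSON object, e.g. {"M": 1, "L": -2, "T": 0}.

{"I": 14, "M": -9}

Exponent matrix [I,M] × [i,m,X1,X2,X3,X4,X5,X6]:
  I: [ 1  0 -2 -1 -3  2 -1  0]
  M: [ 0  1 -1  1  2  1  1  2]
  [I]: (2)·1+(-1)·0+(-1)·-2+(-2)·-3+(1)·2+(-2)·-1+(-2)·0 = 14
  [M]: (2)·0+(-1)·1+(-1)·-1+(-2)·2+(1)·1+(-2)·1+(-2)·2 = -9
⇒ I^14 M^-9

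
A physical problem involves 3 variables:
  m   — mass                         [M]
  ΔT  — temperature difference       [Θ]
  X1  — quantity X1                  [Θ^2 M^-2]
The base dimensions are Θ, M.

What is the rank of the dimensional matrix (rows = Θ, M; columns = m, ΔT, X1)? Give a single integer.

2

Dimensional matrix (Θ×M by m×ΔT×X1):
  Θ: [ 0  1  2]
  M: [ 1  0 -2]
Echelon form has 2 nonzero rows (pivots: m,ΔT)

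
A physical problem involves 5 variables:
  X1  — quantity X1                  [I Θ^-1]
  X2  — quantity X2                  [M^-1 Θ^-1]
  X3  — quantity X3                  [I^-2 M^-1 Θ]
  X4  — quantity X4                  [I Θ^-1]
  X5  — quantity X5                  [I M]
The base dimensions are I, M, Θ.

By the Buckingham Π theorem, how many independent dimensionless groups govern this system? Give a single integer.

Write exponents as rows I,M,Θ / cols X1,X2,X3,X4,X5:
  I: [ 1  0 -2  1  1]
  M: [ 0 -1 -1  0  1]
  Θ: [-1 -1  1 -1  0]
Row reduction gives pivot columns X1,X2; rank = 2
n=5, r=2 ⇒ 3 dimensionless groups

3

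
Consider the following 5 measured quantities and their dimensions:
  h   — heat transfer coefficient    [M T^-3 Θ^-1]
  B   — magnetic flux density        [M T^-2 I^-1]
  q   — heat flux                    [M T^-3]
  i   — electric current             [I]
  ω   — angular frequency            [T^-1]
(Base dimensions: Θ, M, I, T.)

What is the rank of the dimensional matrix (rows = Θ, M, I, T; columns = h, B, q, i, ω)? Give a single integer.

4

Dimensional matrix (Θ×M×I×T by h×B×q×i×ω):
  Θ: [-1  0  0  0  0]
  M: [ 1  1  1  0  0]
  I: [ 0 -1  0  1  0]
  T: [-3 -2 -3  0 -1]
RREF → pivots at {h,B,q,i} ⇒ r = 4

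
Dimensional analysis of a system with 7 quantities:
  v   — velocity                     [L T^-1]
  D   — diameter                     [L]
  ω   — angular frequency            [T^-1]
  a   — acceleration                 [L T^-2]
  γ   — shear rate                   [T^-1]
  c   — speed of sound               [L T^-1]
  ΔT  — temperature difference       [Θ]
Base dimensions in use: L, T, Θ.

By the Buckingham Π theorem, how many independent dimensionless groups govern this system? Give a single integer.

4

Exponent matrix [L,T,Θ] × [v,D,ω,a,γ,c,ΔT]:
  L: [ 1  1  0  1  0  1  0]
  T: [-1  0 -1 -2 -1 -1  0]
  Θ: [ 0  0  0  0  0  0  1]
RREF → pivots at {v,D,ΔT} ⇒ r = 3
Π count = n − r = 7 − 3 = 4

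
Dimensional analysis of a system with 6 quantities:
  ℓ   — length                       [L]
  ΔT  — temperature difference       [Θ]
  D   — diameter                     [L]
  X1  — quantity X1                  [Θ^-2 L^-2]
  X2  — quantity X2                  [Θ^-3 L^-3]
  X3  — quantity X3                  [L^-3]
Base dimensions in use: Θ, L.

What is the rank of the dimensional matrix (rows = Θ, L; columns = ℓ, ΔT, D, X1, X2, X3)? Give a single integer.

Exponent matrix [Θ,L] × [ℓ,ΔT,D,X1,X2,X3]:
  Θ: [ 0  1  0 -2 -3  0]
  L: [ 1  0  1 -2 -3 -3]
RREF → pivots at {ℓ,ΔT} ⇒ r = 2

2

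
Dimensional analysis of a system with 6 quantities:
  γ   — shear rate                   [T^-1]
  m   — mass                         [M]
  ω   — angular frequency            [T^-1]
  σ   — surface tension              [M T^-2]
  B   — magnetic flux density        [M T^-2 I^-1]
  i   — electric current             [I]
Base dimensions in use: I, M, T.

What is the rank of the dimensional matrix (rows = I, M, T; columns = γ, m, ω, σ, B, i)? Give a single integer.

3

Exponent matrix [I,M,T] × [γ,m,ω,σ,B,i]:
  I: [ 0  0  0  0 -1  1]
  M: [ 0  1  0  1  1  0]
  T: [-1  0 -1 -2 -2  0]
Row reduction gives pivot columns γ,m,B; rank = 3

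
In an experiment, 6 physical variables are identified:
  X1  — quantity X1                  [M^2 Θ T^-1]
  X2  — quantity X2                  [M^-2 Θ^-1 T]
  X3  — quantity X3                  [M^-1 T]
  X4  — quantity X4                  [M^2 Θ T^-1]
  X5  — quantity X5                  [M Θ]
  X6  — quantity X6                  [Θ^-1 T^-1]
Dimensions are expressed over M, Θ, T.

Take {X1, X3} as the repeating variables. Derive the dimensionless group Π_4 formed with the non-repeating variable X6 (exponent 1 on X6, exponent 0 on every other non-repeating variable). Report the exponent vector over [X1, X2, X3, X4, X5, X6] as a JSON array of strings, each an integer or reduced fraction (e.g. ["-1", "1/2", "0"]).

["1", "0", "2", "0", "0", "1"]

Dimensional matrix (M×Θ×T by X1×X2×X3×X4×X5×X6):
  M: [ 2 -2 -1  2  1  0]
  Θ: [ 1 -1  0  1  1 -1]
  T: [-1  1  1 -1  0 -1]
Echelon form has 2 nonzero rows (pivots: X1,X3)
Pivot set = {X1,X3}, free = {X2,X4,X5,X6}
RREF:
  r0: [   1   -1    0    1    1   -1]
  r1: [   0    0    1    0    1   -2]
  r2: [   0    0    0    0    0    0]
Fix exponent of X6 at 1, X2 at 0, X4 at 0, X5 at 0; solve each RREF row for its pivot's exponent:
  r0: exp(X1) + (-1)·1 = 0 ⇒ exp(X1) = 1
  r1: exp(X3) + (-2)·1 = 0 ⇒ exp(X3) = 2
Π_4 = X1 · X3^2 · X6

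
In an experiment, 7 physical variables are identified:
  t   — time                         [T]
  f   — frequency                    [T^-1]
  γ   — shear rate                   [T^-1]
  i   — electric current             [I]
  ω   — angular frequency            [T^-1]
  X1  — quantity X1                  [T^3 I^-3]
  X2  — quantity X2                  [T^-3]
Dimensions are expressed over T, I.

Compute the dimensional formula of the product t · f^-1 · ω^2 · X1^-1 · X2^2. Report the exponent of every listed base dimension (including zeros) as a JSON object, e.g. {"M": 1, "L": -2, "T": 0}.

{"T": -9, "I": 3}

Dimensional matrix (T×I by t×f×γ×i×ω×X1×X2):
  T: [ 1 -1 -1  0 -1  3 -3]
  I: [ 0  0  0  1  0 -3  0]
  [T]: (1)·1+(-1)·-1+(2)·-1+(-1)·3+(2)·-3 = -9
  [I]: (1)·0+(-1)·0+(2)·0+(-1)·-3+(2)·0 = 3
⇒ T^-9 I^3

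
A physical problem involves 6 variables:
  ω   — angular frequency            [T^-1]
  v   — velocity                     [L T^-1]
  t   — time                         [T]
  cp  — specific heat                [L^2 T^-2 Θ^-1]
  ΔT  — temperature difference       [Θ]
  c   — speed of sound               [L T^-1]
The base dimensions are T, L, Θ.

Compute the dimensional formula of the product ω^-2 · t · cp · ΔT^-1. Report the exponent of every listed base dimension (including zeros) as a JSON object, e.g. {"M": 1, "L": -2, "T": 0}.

{"T": 1, "L": 2, "Θ": -2}

Exponent matrix [T,L,Θ] × [ω,v,t,cp,ΔT,c]:
  T: [-1 -1  1 -2  0 -1]
  L: [ 0  1  0  2  0  1]
  Θ: [ 0  0  0 -1  1  0]
  [T]: (-2)·-1+(1)·1+(1)·-2+(-1)·0 = 1
  [L]: (-2)·0+(1)·0+(1)·2+(-1)·0 = 2
  [Θ]: (-2)·0+(1)·0+(1)·-1+(-1)·1 = -2
⇒ T L^2 Θ^-2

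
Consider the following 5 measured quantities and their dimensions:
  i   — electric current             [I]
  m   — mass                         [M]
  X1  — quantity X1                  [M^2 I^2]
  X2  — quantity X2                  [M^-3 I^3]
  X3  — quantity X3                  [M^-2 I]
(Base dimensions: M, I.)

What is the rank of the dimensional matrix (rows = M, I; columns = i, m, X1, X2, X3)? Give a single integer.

2

Exponent matrix [M,I] × [i,m,X1,X2,X3]:
  M: [ 0  1  2 -3 -2]
  I: [ 1  0  2  3  1]
RREF → pivots at {i,m} ⇒ r = 2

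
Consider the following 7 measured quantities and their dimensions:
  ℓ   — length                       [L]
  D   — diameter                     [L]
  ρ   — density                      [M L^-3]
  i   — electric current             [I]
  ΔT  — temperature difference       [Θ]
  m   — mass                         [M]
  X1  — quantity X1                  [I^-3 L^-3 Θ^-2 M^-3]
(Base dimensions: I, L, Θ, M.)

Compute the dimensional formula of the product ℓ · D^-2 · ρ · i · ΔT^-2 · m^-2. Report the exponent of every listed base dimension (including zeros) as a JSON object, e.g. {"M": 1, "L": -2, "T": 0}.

{"I": 1, "L": -4, "Θ": -2, "M": -1}

Write exponents as rows I,L,Θ,M / cols ℓ,D,ρ,i,ΔT,m,X1:
  I: [ 0  0  0  1  0  0 -3]
  L: [ 1  1 -3  0  0  0 -3]
  Θ: [ 0  0  0  0  1  0 -2]
  M: [ 0  0  1  0  0  1 -3]
  [I]: (1)·0+(-2)·0+(1)·0+(1)·1+(-2)·0+(-2)·0 = 1
  [L]: (1)·1+(-2)·1+(1)·-3+(1)·0+(-2)·0+(-2)·0 = -4
  [Θ]: (1)·0+(-2)·0+(1)·0+(1)·0+(-2)·1+(-2)·0 = -2
  [M]: (1)·0+(-2)·0+(1)·1+(1)·0+(-2)·0+(-2)·1 = -1
⇒ I L^-4 Θ^-2 M^-1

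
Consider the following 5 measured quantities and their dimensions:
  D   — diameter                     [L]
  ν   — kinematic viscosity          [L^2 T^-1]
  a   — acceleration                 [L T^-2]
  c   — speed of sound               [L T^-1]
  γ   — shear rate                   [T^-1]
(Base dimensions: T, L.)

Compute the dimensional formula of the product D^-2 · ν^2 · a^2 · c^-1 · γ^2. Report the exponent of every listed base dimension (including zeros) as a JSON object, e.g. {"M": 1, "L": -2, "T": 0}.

{"T": -7, "L": 3}

Write exponents as rows T,L / cols D,ν,a,c,γ:
  T: [ 0 -1 -2 -1 -1]
  L: [ 1  2  1  1  0]
  [T]: (-2)·0+(2)·-1+(2)·-2+(-1)·-1+(2)·-1 = -7
  [L]: (-2)·1+(2)·2+(2)·1+(-1)·1+(2)·0 = 3
⇒ T^-7 L^3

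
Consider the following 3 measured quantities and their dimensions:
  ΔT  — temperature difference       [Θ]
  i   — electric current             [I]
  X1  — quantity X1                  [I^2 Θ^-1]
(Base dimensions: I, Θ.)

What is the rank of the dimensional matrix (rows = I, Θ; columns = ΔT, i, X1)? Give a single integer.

Exponent matrix [I,Θ] × [ΔT,i,X1]:
  I: [ 0  1  2]
  Θ: [ 1  0 -1]
Row reduction gives pivot columns ΔT,i; rank = 2

2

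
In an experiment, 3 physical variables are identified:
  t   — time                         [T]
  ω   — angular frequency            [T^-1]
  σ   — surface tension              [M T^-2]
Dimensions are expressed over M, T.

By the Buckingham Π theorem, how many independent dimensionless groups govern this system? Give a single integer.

1

Dimensional matrix (M×T by t×ω×σ):
  M: [ 0  0  1]
  T: [ 1 -1 -2]
Echelon form has 2 nonzero rows (pivots: t,σ)
3 vars − rank 2 = 1 Π group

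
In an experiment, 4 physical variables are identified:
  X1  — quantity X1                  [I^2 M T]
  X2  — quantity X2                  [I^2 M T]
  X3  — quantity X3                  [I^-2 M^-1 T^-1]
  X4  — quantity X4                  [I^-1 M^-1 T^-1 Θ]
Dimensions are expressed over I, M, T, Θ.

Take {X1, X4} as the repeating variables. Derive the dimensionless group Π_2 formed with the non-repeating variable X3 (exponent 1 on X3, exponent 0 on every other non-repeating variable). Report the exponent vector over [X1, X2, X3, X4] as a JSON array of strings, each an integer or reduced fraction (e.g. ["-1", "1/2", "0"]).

["1", "0", "1", "0"]

Write exponents as rows I,M,T,Θ / cols X1,X2,X3,X4:
  I: [ 2  2 -2 -1]
  M: [ 1  1 -1 -1]
  T: [ 1  1 -1 -1]
  Θ: [ 0  0  0  1]
RREF → pivots at {X1,X4} ⇒ r = 2
Repeat: X1,X4; free: X2,X3
RREF:
  r0: [   1    1   -1    0]
  r1: [   0    0    0    1]
  r2: [   0    0    0    0]
  r3: [   0    0    0    0]
Fix exponent of X3 at 1, X2 at 0; solve each RREF row for its pivot's exponent:
  r0: exp(X1) + (-1)·1 = 0 ⇒ exp(X1) = 1
  r1: exp(X4) + (0)·1 = 0 ⇒ exp(X4) = 0
Π_2 = X1 · X3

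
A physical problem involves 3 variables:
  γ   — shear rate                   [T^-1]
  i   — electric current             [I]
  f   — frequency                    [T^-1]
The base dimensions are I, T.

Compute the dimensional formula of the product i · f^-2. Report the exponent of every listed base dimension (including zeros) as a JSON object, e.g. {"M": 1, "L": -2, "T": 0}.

{"I": 1, "T": 2}

Exponent matrix [I,T] × [γ,i,f]:
  I: [ 0  1  0]
  T: [-1  0 -1]
  [I]: (1)·1+(-2)·0 = 1
  [T]: (1)·0+(-2)·-1 = 2
⇒ I T^2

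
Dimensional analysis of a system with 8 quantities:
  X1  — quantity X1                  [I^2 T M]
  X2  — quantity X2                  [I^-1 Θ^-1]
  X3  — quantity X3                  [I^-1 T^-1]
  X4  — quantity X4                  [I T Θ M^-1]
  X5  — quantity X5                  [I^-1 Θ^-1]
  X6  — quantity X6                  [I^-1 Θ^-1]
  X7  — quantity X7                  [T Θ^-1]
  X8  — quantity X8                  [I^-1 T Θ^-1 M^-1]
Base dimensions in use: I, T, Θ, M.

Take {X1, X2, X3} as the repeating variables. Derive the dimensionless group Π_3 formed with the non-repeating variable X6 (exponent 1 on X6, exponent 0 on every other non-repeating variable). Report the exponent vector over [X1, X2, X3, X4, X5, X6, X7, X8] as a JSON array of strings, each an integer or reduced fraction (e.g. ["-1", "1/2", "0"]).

Dimensional matrix (I×T×Θ×M by X1×X2×X3×X4×X5×X6×X7×X8):
  I: [ 2 -1 -1  1 -1 -1  0 -1]
  T: [ 1  0 -1  1  0  0  1  1]
  Θ: [ 0 -1  0  1 -1 -1 -1 -1]
  M: [ 1  0  0 -1  0  0  0 -1]
Row reduction gives pivot columns X1,X2,X3; rank = 3
Repeat: X1,X2,X3; free: X4,X5,X6,X7,X8
RREF:
  r0: [   1    0    0   -1    0    0    0   -1]
  r1: [   0    1    0   -1    1    1    1    1]
  r2: [   0    0    1   -2    0    0   -1   -2]
  r3: [   0    0    0    0    0    0    0    0]
Fix exponent of X6 at 1, X4 at 0, X5 at 0, X7 at 0, X8 at 0; solve each RREF row for its pivot's exponent:
  r0: exp(X1) + (0)·1 = 0 ⇒ exp(X1) = 0
  r1: exp(X2) + (1)·1 = 0 ⇒ exp(X2) = -1
  r2: exp(X3) + (0)·1 = 0 ⇒ exp(X3) = 0
Π_3 = X2^-1 · X6

["0", "-1", "0", "0", "0", "1", "0", "0"]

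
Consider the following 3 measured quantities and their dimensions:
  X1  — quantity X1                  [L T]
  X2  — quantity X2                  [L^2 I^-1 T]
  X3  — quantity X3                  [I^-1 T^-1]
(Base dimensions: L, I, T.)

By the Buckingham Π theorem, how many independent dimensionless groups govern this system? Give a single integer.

1

Exponent matrix [L,I,T] × [X1,X2,X3]:
  L: [ 1  2  0]
  I: [ 0 -1 -1]
  T: [ 1  1 -1]
Row reduction gives pivot columns X1,X2; rank = 2
Π count = n − r = 3 − 2 = 1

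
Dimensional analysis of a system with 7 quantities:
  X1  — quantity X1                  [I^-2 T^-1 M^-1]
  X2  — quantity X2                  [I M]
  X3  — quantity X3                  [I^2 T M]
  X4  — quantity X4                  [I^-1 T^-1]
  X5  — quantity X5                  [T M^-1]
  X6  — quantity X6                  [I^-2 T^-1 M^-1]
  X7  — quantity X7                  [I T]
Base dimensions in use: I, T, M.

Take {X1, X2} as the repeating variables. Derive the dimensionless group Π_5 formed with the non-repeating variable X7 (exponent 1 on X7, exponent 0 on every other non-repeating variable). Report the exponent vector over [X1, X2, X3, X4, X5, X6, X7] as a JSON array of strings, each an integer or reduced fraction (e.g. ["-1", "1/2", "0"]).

["1", "1", "0", "0", "0", "0", "1"]

Dimensional matrix (I×T×M by X1×X2×X3×X4×X5×X6×X7):
  I: [-2  1  2 -1  0 -2  1]
  T: [-1  0  1 -1  1 -1  1]
  M: [-1  1  1  0 -1 -1  0]
Row reduction gives pivot columns X1,X2; rank = 2
Repeat: X1,X2; free: X3,X4,X5,X6,X7
RREF:
  r0: [   1    0   -1    1   -1    1   -1]
  r1: [   0    1    0    1   -2    0   -1]
  r2: [   0    0    0    0    0    0    0]
Fix exponent of X7 at 1, X3 at 0, X4 at 0, X5 at 0, X6 at 0; solve each RREF row for its pivot's exponent:
  r0: exp(X1) + (-1)·1 = 0 ⇒ exp(X1) = 1
  r1: exp(X2) + (-1)·1 = 0 ⇒ exp(X2) = 1
Π_5 = X1 · X2 · X7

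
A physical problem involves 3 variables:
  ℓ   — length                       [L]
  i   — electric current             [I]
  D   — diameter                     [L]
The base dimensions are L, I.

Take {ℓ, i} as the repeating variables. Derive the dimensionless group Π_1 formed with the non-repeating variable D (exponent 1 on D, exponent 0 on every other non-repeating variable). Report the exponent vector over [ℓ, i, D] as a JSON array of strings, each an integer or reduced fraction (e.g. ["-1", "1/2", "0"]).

["-1", "0", "1"]

Write exponents as rows L,I / cols ℓ,i,D:
  L: [ 1  0  1]
  I: [ 0  1  0]
Row reduction gives pivot columns ℓ,i; rank = 2
Repeat: ℓ,i; free: D
RREF:
  r0: [   1    0    1]
  r1: [   0    1    0]
Fix exponent of D at 1; solve each RREF row for its pivot's exponent:
  r0: exp(ℓ) + (1)·1 = 0 ⇒ exp(ℓ) = -1
  r1: exp(i) + (0)·1 = 0 ⇒ exp(i) = 0
Π_1 = ℓ^-1 · D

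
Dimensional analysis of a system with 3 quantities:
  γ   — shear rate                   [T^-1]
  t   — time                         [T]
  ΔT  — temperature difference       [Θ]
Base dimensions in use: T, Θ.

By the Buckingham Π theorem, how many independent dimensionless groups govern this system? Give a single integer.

1

Exponent matrix [T,Θ] × [γ,t,ΔT]:
  T: [-1  1  0]
  Θ: [ 0  0  1]
RREF → pivots at {γ,ΔT} ⇒ r = 2
Π count = n − r = 3 − 2 = 1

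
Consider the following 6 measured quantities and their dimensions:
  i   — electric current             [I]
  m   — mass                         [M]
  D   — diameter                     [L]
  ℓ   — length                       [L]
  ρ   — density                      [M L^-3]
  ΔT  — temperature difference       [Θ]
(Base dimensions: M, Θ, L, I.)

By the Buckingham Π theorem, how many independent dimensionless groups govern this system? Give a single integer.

2

Dimensional matrix (M×Θ×L×I by i×m×D×ℓ×ρ×ΔT):
  M: [ 0  1  0  0  1  0]
  Θ: [ 0  0  0  0  0  1]
  L: [ 0  0  1  1 -3  0]
  I: [ 1  0  0  0  0  0]
Row reduction gives pivot columns i,m,D,ΔT; rank = 4
Π count = n − r = 6 − 4 = 2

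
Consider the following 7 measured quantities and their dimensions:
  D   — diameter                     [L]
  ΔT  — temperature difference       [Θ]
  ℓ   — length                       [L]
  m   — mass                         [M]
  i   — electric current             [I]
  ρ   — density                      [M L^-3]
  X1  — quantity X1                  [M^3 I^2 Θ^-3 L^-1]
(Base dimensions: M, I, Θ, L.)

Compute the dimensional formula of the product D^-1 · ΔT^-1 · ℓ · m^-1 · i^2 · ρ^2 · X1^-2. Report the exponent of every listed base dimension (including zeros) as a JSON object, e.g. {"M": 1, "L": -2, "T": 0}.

Exponent matrix [M,I,Θ,L] × [D,ΔT,ℓ,m,i,ρ,X1]:
  M: [ 0  0  0  1  0  1  3]
  I: [ 0  0  0  0  1  0  2]
  Θ: [ 0  1  0  0  0  0 -3]
  L: [ 1  0  1  0  0 -3 -1]
  [M]: (-1)·0+(-1)·0+(1)·0+(-1)·1+(2)·0+(2)·1+(-2)·3 = -5
  [I]: (-1)·0+(-1)·0+(1)·0+(-1)·0+(2)·1+(2)·0+(-2)·2 = -2
  [Θ]: (-1)·0+(-1)·1+(1)·0+(-1)·0+(2)·0+(2)·0+(-2)·-3 = 5
  [L]: (-1)·1+(-1)·0+(1)·1+(-1)·0+(2)·0+(2)·-3+(-2)·-1 = -4
⇒ M^-5 I^-2 Θ^5 L^-4

{"M": -5, "I": -2, "Θ": 5, "L": -4}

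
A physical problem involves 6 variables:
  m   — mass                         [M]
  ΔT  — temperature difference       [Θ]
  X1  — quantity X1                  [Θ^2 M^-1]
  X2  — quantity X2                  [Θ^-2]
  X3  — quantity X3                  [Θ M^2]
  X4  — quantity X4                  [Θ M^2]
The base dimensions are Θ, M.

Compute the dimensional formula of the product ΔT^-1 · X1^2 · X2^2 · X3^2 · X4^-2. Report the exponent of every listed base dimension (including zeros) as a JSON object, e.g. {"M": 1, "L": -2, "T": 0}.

{"Θ": -1, "M": -2}

Dimensional matrix (Θ×M by m×ΔT×X1×X2×X3×X4):
  Θ: [ 0  1  2 -2  1  1]
  M: [ 1  0 -1  0  2  2]
  [Θ]: (-1)·1+(2)·2+(2)·-2+(2)·1+(-2)·1 = -1
  [M]: (-1)·0+(2)·-1+(2)·0+(2)·2+(-2)·2 = -2
⇒ Θ^-1 M^-2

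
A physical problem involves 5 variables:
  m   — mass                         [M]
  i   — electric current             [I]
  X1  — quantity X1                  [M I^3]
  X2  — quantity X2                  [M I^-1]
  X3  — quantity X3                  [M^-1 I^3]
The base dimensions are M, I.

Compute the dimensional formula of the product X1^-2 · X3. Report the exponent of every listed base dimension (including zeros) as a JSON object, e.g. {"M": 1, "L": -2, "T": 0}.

{"M": -3, "I": -3}

Write exponents as rows M,I / cols m,i,X1,X2,X3:
  M: [ 1  0  1  1 -1]
  I: [ 0  1  3 -1  3]
  [M]: (-2)·1+(1)·-1 = -3
  [I]: (-2)·3+(1)·3 = -3
⇒ M^-3 I^-3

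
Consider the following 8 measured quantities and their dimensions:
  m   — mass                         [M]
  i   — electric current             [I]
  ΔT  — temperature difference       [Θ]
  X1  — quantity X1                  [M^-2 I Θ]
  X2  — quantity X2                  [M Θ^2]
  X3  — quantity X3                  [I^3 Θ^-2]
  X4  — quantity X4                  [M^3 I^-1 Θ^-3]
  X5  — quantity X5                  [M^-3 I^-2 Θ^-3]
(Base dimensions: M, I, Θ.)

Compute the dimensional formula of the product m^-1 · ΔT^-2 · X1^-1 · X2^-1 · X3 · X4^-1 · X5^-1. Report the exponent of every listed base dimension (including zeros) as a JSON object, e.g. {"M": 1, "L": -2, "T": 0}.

Dimensional matrix (M×I×Θ by m×i×ΔT×X1×X2×X3×X4×X5):
  M: [ 1  0  0 -2  1  0  3 -3]
  I: [ 0  1  0  1  0  3 -1 -2]
  Θ: [ 0  0  1  1  2 -2 -3 -3]
  [M]: (-1)·1+(-2)·0+(-1)·-2+(-1)·1+(1)·0+(-1)·3+(-1)·-3 = 0
  [I]: (-1)·0+(-2)·0+(-1)·1+(-1)·0+(1)·3+(-1)·-1+(-1)·-2 = 5
  [Θ]: (-1)·0+(-2)·1+(-1)·1+(-1)·2+(1)·-2+(-1)·-3+(-1)·-3 = -1
⇒ I^5 Θ^-1

{"M": 0, "I": 5, "Θ": -1}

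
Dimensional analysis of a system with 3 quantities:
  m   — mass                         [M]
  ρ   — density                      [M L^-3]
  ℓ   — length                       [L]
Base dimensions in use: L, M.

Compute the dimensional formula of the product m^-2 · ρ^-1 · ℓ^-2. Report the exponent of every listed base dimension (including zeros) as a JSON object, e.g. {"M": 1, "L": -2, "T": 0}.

Dimensional matrix (L×M by m×ρ×ℓ):
  L: [ 0 -3  1]
  M: [ 1  1  0]
  [L]: (-2)·0+(-1)·-3+(-2)·1 = 1
  [M]: (-2)·1+(-1)·1+(-2)·0 = -3
⇒ L M^-3

{"L": 1, "M": -3}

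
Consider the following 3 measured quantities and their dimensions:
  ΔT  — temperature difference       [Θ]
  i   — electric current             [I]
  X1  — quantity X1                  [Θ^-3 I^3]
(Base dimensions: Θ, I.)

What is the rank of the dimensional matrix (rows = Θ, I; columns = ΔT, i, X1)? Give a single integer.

2

Dimensional matrix (Θ×I by ΔT×i×X1):
  Θ: [ 1  0 -3]
  I: [ 0  1  3]
RREF → pivots at {ΔT,i} ⇒ r = 2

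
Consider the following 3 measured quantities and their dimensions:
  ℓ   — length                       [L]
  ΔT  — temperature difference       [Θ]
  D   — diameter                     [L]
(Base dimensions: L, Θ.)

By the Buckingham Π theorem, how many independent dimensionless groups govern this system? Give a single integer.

Exponent matrix [L,Θ] × [ℓ,ΔT,D]:
  L: [ 1  0  1]
  Θ: [ 0  1  0]
Row reduction gives pivot columns ℓ,ΔT; rank = 2
Π count = n − r = 3 − 2 = 1

1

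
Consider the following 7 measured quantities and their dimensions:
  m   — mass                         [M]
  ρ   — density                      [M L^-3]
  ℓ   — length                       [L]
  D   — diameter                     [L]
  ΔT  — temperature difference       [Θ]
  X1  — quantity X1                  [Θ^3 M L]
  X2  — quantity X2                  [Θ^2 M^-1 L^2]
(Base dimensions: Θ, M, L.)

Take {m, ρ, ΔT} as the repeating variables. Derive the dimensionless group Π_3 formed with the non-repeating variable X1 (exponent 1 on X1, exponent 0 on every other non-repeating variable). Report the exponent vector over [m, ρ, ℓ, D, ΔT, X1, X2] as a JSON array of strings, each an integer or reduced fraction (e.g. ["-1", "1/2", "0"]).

["-4/3", "1/3", "0", "0", "-3", "1", "0"]

Exponent matrix [Θ,M,L] × [m,ρ,ℓ,D,ΔT,X1,X2]:
  Θ: [ 0  0  0  0  1  3  2]
  M: [ 1  1  0  0  0  1 -1]
  L: [ 0 -3  1  1  0  1  2]
Echelon form has 3 nonzero rows (pivots: m,ρ,ΔT)
Repeat: m,ρ,ΔT; free: ℓ,D,X1,X2
RREF:
  r0: [   1    0  1/3  1/3    0  4/3 -1/3]
  r1: [   0    1 -1/3 -1/3    0 -1/3 -2/3]
  r2: [   0    0    0    0    1    3    2]
Fix exponent of X1 at 1, ℓ at 0, D at 0, X2 at 0; solve each RREF row for its pivot's exponent:
  r0: exp(m) + (4/3)·1 = 0 ⇒ exp(m) = -4/3
  r1: exp(ρ) + (-1/3)·1 = 0 ⇒ exp(ρ) = 1/3
  r2: exp(ΔT) + (3)·1 = 0 ⇒ exp(ΔT) = -3
Π_3 = m^(-4/3) · ρ^(1/3) · ΔT^-3 · X1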